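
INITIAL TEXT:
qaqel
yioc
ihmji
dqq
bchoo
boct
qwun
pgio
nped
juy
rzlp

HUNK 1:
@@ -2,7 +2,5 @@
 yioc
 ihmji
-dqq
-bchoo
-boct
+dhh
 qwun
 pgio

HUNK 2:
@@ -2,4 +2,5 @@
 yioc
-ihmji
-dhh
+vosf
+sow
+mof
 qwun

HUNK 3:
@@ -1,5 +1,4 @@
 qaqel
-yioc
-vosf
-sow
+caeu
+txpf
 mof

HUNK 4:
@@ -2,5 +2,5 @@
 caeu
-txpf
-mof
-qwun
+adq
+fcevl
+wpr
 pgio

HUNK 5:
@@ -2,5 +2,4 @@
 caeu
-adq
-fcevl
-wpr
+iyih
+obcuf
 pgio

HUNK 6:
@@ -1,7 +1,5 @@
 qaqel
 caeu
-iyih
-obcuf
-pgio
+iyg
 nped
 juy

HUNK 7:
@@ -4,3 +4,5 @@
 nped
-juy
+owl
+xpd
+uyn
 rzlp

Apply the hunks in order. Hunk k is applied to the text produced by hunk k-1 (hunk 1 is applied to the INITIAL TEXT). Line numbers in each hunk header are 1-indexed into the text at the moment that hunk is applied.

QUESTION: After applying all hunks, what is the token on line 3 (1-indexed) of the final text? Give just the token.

Hunk 1: at line 2 remove [dqq,bchoo,boct] add [dhh] -> 9 lines: qaqel yioc ihmji dhh qwun pgio nped juy rzlp
Hunk 2: at line 2 remove [ihmji,dhh] add [vosf,sow,mof] -> 10 lines: qaqel yioc vosf sow mof qwun pgio nped juy rzlp
Hunk 3: at line 1 remove [yioc,vosf,sow] add [caeu,txpf] -> 9 lines: qaqel caeu txpf mof qwun pgio nped juy rzlp
Hunk 4: at line 2 remove [txpf,mof,qwun] add [adq,fcevl,wpr] -> 9 lines: qaqel caeu adq fcevl wpr pgio nped juy rzlp
Hunk 5: at line 2 remove [adq,fcevl,wpr] add [iyih,obcuf] -> 8 lines: qaqel caeu iyih obcuf pgio nped juy rzlp
Hunk 6: at line 1 remove [iyih,obcuf,pgio] add [iyg] -> 6 lines: qaqel caeu iyg nped juy rzlp
Hunk 7: at line 4 remove [juy] add [owl,xpd,uyn] -> 8 lines: qaqel caeu iyg nped owl xpd uyn rzlp
Final line 3: iyg

Answer: iyg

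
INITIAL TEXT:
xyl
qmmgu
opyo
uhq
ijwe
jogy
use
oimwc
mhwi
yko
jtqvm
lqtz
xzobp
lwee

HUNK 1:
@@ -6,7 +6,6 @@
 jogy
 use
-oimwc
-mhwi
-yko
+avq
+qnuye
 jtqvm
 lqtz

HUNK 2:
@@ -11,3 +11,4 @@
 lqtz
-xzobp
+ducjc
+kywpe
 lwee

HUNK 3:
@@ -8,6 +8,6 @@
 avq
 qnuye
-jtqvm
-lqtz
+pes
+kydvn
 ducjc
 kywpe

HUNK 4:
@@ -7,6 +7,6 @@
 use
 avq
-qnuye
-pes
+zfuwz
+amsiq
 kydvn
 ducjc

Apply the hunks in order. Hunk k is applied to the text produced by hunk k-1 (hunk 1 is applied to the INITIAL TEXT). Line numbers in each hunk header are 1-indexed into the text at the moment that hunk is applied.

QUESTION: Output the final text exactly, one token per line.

Answer: xyl
qmmgu
opyo
uhq
ijwe
jogy
use
avq
zfuwz
amsiq
kydvn
ducjc
kywpe
lwee

Derivation:
Hunk 1: at line 6 remove [oimwc,mhwi,yko] add [avq,qnuye] -> 13 lines: xyl qmmgu opyo uhq ijwe jogy use avq qnuye jtqvm lqtz xzobp lwee
Hunk 2: at line 11 remove [xzobp] add [ducjc,kywpe] -> 14 lines: xyl qmmgu opyo uhq ijwe jogy use avq qnuye jtqvm lqtz ducjc kywpe lwee
Hunk 3: at line 8 remove [jtqvm,lqtz] add [pes,kydvn] -> 14 lines: xyl qmmgu opyo uhq ijwe jogy use avq qnuye pes kydvn ducjc kywpe lwee
Hunk 4: at line 7 remove [qnuye,pes] add [zfuwz,amsiq] -> 14 lines: xyl qmmgu opyo uhq ijwe jogy use avq zfuwz amsiq kydvn ducjc kywpe lwee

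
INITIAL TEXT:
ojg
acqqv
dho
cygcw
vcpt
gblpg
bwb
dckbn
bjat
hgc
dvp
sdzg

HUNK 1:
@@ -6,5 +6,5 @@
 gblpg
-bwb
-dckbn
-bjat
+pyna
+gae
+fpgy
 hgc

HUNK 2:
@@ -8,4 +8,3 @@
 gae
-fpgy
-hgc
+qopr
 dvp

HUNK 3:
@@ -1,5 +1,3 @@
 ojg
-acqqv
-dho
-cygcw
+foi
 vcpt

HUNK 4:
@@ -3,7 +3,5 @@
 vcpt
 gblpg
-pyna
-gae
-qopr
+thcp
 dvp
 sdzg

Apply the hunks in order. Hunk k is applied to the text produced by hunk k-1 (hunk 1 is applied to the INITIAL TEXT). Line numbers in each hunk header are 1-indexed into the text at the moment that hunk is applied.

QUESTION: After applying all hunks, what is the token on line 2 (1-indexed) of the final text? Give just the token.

Hunk 1: at line 6 remove [bwb,dckbn,bjat] add [pyna,gae,fpgy] -> 12 lines: ojg acqqv dho cygcw vcpt gblpg pyna gae fpgy hgc dvp sdzg
Hunk 2: at line 8 remove [fpgy,hgc] add [qopr] -> 11 lines: ojg acqqv dho cygcw vcpt gblpg pyna gae qopr dvp sdzg
Hunk 3: at line 1 remove [acqqv,dho,cygcw] add [foi] -> 9 lines: ojg foi vcpt gblpg pyna gae qopr dvp sdzg
Hunk 4: at line 3 remove [pyna,gae,qopr] add [thcp] -> 7 lines: ojg foi vcpt gblpg thcp dvp sdzg
Final line 2: foi

Answer: foi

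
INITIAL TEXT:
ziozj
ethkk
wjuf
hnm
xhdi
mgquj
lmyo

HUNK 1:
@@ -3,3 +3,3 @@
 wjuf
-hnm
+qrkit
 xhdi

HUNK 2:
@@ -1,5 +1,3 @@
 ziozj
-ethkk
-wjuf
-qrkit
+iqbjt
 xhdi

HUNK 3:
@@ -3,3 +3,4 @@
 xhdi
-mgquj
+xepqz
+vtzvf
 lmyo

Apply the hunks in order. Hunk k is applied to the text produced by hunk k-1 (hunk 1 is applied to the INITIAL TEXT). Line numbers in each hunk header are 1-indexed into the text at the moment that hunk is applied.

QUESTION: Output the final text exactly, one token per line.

Hunk 1: at line 3 remove [hnm] add [qrkit] -> 7 lines: ziozj ethkk wjuf qrkit xhdi mgquj lmyo
Hunk 2: at line 1 remove [ethkk,wjuf,qrkit] add [iqbjt] -> 5 lines: ziozj iqbjt xhdi mgquj lmyo
Hunk 3: at line 3 remove [mgquj] add [xepqz,vtzvf] -> 6 lines: ziozj iqbjt xhdi xepqz vtzvf lmyo

Answer: ziozj
iqbjt
xhdi
xepqz
vtzvf
lmyo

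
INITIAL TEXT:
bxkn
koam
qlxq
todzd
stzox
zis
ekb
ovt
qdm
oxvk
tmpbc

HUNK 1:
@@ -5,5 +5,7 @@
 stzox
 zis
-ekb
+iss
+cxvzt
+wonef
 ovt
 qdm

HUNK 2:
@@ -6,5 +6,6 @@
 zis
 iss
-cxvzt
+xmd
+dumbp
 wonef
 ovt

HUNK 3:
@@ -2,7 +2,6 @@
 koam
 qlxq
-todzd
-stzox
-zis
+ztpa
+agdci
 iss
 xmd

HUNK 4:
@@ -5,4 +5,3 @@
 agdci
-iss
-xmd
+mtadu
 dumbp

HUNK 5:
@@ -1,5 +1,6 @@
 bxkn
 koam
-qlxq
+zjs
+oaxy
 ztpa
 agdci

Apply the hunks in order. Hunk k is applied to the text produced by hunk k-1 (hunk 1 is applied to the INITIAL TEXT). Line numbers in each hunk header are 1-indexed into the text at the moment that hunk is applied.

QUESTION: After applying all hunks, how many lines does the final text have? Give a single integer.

Answer: 13

Derivation:
Hunk 1: at line 5 remove [ekb] add [iss,cxvzt,wonef] -> 13 lines: bxkn koam qlxq todzd stzox zis iss cxvzt wonef ovt qdm oxvk tmpbc
Hunk 2: at line 6 remove [cxvzt] add [xmd,dumbp] -> 14 lines: bxkn koam qlxq todzd stzox zis iss xmd dumbp wonef ovt qdm oxvk tmpbc
Hunk 3: at line 2 remove [todzd,stzox,zis] add [ztpa,agdci] -> 13 lines: bxkn koam qlxq ztpa agdci iss xmd dumbp wonef ovt qdm oxvk tmpbc
Hunk 4: at line 5 remove [iss,xmd] add [mtadu] -> 12 lines: bxkn koam qlxq ztpa agdci mtadu dumbp wonef ovt qdm oxvk tmpbc
Hunk 5: at line 1 remove [qlxq] add [zjs,oaxy] -> 13 lines: bxkn koam zjs oaxy ztpa agdci mtadu dumbp wonef ovt qdm oxvk tmpbc
Final line count: 13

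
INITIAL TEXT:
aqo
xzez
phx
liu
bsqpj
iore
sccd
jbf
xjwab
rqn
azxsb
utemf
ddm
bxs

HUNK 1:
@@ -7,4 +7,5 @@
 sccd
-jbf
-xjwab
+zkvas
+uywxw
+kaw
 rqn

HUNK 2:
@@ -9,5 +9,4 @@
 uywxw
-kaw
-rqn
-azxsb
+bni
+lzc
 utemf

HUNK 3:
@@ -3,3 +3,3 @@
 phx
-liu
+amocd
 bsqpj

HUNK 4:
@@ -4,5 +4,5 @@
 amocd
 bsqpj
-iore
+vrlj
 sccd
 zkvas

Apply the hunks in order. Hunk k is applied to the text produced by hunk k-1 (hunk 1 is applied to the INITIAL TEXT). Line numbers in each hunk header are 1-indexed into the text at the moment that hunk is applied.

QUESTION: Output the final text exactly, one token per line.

Hunk 1: at line 7 remove [jbf,xjwab] add [zkvas,uywxw,kaw] -> 15 lines: aqo xzez phx liu bsqpj iore sccd zkvas uywxw kaw rqn azxsb utemf ddm bxs
Hunk 2: at line 9 remove [kaw,rqn,azxsb] add [bni,lzc] -> 14 lines: aqo xzez phx liu bsqpj iore sccd zkvas uywxw bni lzc utemf ddm bxs
Hunk 3: at line 3 remove [liu] add [amocd] -> 14 lines: aqo xzez phx amocd bsqpj iore sccd zkvas uywxw bni lzc utemf ddm bxs
Hunk 4: at line 4 remove [iore] add [vrlj] -> 14 lines: aqo xzez phx amocd bsqpj vrlj sccd zkvas uywxw bni lzc utemf ddm bxs

Answer: aqo
xzez
phx
amocd
bsqpj
vrlj
sccd
zkvas
uywxw
bni
lzc
utemf
ddm
bxs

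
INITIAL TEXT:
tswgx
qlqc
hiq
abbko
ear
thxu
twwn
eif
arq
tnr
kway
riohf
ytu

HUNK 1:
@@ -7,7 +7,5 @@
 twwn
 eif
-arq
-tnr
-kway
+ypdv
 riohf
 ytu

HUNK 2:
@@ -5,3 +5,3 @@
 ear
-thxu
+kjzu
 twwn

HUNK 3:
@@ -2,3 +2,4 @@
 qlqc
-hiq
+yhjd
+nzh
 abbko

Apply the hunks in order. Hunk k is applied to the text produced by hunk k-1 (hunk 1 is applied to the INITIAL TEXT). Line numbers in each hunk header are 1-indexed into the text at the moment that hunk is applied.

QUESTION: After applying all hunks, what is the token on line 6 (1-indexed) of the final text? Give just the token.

Answer: ear

Derivation:
Hunk 1: at line 7 remove [arq,tnr,kway] add [ypdv] -> 11 lines: tswgx qlqc hiq abbko ear thxu twwn eif ypdv riohf ytu
Hunk 2: at line 5 remove [thxu] add [kjzu] -> 11 lines: tswgx qlqc hiq abbko ear kjzu twwn eif ypdv riohf ytu
Hunk 3: at line 2 remove [hiq] add [yhjd,nzh] -> 12 lines: tswgx qlqc yhjd nzh abbko ear kjzu twwn eif ypdv riohf ytu
Final line 6: ear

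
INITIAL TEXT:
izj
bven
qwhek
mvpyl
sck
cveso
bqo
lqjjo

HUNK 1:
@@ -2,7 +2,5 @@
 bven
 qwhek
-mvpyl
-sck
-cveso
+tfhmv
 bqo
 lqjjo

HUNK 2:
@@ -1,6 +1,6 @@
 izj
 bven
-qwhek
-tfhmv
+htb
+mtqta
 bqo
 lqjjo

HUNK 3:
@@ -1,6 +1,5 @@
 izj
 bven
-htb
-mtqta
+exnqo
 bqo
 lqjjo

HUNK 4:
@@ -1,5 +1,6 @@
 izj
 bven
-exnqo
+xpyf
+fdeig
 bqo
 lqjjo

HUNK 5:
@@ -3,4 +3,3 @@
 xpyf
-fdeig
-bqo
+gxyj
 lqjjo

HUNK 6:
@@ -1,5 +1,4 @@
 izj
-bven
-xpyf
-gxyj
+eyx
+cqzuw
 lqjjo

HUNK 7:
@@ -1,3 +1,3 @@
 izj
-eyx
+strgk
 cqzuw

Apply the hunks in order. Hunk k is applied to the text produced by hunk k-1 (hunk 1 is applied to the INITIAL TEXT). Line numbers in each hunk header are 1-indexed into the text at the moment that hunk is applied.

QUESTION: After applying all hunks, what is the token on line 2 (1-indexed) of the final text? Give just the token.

Answer: strgk

Derivation:
Hunk 1: at line 2 remove [mvpyl,sck,cveso] add [tfhmv] -> 6 lines: izj bven qwhek tfhmv bqo lqjjo
Hunk 2: at line 1 remove [qwhek,tfhmv] add [htb,mtqta] -> 6 lines: izj bven htb mtqta bqo lqjjo
Hunk 3: at line 1 remove [htb,mtqta] add [exnqo] -> 5 lines: izj bven exnqo bqo lqjjo
Hunk 4: at line 1 remove [exnqo] add [xpyf,fdeig] -> 6 lines: izj bven xpyf fdeig bqo lqjjo
Hunk 5: at line 3 remove [fdeig,bqo] add [gxyj] -> 5 lines: izj bven xpyf gxyj lqjjo
Hunk 6: at line 1 remove [bven,xpyf,gxyj] add [eyx,cqzuw] -> 4 lines: izj eyx cqzuw lqjjo
Hunk 7: at line 1 remove [eyx] add [strgk] -> 4 lines: izj strgk cqzuw lqjjo
Final line 2: strgk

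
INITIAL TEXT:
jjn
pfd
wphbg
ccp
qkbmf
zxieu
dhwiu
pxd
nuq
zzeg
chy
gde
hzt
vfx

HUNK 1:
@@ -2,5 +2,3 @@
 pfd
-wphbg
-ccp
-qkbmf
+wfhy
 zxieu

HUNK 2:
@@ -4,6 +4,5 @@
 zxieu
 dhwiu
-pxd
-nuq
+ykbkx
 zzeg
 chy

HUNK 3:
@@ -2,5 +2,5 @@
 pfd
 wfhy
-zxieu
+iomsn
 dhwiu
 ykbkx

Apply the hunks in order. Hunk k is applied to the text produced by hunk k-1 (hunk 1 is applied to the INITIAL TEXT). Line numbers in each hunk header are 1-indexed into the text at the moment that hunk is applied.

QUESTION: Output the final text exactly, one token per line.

Hunk 1: at line 2 remove [wphbg,ccp,qkbmf] add [wfhy] -> 12 lines: jjn pfd wfhy zxieu dhwiu pxd nuq zzeg chy gde hzt vfx
Hunk 2: at line 4 remove [pxd,nuq] add [ykbkx] -> 11 lines: jjn pfd wfhy zxieu dhwiu ykbkx zzeg chy gde hzt vfx
Hunk 3: at line 2 remove [zxieu] add [iomsn] -> 11 lines: jjn pfd wfhy iomsn dhwiu ykbkx zzeg chy gde hzt vfx

Answer: jjn
pfd
wfhy
iomsn
dhwiu
ykbkx
zzeg
chy
gde
hzt
vfx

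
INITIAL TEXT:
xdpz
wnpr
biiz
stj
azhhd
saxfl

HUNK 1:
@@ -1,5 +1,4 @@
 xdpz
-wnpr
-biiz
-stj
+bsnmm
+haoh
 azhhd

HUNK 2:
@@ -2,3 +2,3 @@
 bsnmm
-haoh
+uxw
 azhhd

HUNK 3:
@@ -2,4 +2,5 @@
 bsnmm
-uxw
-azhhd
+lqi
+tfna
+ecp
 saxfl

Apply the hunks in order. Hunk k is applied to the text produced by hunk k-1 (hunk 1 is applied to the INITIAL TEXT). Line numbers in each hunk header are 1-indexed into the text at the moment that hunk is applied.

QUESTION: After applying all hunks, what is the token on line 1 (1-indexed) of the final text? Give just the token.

Answer: xdpz

Derivation:
Hunk 1: at line 1 remove [wnpr,biiz,stj] add [bsnmm,haoh] -> 5 lines: xdpz bsnmm haoh azhhd saxfl
Hunk 2: at line 2 remove [haoh] add [uxw] -> 5 lines: xdpz bsnmm uxw azhhd saxfl
Hunk 3: at line 2 remove [uxw,azhhd] add [lqi,tfna,ecp] -> 6 lines: xdpz bsnmm lqi tfna ecp saxfl
Final line 1: xdpz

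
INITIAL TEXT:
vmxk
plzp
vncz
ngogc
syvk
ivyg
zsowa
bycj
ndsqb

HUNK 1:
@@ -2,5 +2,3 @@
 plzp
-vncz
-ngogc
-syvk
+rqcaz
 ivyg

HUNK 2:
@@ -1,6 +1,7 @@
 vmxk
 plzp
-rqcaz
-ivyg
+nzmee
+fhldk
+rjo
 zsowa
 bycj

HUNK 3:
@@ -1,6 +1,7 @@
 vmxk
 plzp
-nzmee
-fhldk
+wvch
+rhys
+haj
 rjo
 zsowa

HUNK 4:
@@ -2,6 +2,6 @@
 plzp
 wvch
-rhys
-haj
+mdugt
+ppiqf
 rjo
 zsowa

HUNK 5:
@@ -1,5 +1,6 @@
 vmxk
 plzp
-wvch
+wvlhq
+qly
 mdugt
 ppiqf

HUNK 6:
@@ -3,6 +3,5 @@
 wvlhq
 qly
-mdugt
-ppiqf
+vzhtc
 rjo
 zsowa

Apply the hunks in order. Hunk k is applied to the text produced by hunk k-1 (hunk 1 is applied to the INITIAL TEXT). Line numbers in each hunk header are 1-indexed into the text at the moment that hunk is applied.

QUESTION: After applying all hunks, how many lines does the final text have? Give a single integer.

Hunk 1: at line 2 remove [vncz,ngogc,syvk] add [rqcaz] -> 7 lines: vmxk plzp rqcaz ivyg zsowa bycj ndsqb
Hunk 2: at line 1 remove [rqcaz,ivyg] add [nzmee,fhldk,rjo] -> 8 lines: vmxk plzp nzmee fhldk rjo zsowa bycj ndsqb
Hunk 3: at line 1 remove [nzmee,fhldk] add [wvch,rhys,haj] -> 9 lines: vmxk plzp wvch rhys haj rjo zsowa bycj ndsqb
Hunk 4: at line 2 remove [rhys,haj] add [mdugt,ppiqf] -> 9 lines: vmxk plzp wvch mdugt ppiqf rjo zsowa bycj ndsqb
Hunk 5: at line 1 remove [wvch] add [wvlhq,qly] -> 10 lines: vmxk plzp wvlhq qly mdugt ppiqf rjo zsowa bycj ndsqb
Hunk 6: at line 3 remove [mdugt,ppiqf] add [vzhtc] -> 9 lines: vmxk plzp wvlhq qly vzhtc rjo zsowa bycj ndsqb
Final line count: 9

Answer: 9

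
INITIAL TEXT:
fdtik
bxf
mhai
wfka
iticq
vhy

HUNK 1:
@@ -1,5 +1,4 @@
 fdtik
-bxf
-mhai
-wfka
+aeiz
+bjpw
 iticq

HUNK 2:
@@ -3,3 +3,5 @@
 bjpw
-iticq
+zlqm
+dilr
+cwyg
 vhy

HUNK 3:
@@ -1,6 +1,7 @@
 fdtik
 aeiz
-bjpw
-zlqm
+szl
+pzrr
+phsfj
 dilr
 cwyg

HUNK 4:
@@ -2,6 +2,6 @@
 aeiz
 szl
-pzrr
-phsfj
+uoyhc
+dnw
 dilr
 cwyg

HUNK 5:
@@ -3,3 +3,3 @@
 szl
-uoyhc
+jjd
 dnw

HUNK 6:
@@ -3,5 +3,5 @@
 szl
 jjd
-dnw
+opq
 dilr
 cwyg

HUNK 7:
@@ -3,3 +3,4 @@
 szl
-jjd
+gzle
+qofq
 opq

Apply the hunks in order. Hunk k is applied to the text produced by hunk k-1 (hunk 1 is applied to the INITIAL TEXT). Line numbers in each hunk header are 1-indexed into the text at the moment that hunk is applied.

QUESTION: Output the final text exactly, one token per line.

Hunk 1: at line 1 remove [bxf,mhai,wfka] add [aeiz,bjpw] -> 5 lines: fdtik aeiz bjpw iticq vhy
Hunk 2: at line 3 remove [iticq] add [zlqm,dilr,cwyg] -> 7 lines: fdtik aeiz bjpw zlqm dilr cwyg vhy
Hunk 3: at line 1 remove [bjpw,zlqm] add [szl,pzrr,phsfj] -> 8 lines: fdtik aeiz szl pzrr phsfj dilr cwyg vhy
Hunk 4: at line 2 remove [pzrr,phsfj] add [uoyhc,dnw] -> 8 lines: fdtik aeiz szl uoyhc dnw dilr cwyg vhy
Hunk 5: at line 3 remove [uoyhc] add [jjd] -> 8 lines: fdtik aeiz szl jjd dnw dilr cwyg vhy
Hunk 6: at line 3 remove [dnw] add [opq] -> 8 lines: fdtik aeiz szl jjd opq dilr cwyg vhy
Hunk 7: at line 3 remove [jjd] add [gzle,qofq] -> 9 lines: fdtik aeiz szl gzle qofq opq dilr cwyg vhy

Answer: fdtik
aeiz
szl
gzle
qofq
opq
dilr
cwyg
vhy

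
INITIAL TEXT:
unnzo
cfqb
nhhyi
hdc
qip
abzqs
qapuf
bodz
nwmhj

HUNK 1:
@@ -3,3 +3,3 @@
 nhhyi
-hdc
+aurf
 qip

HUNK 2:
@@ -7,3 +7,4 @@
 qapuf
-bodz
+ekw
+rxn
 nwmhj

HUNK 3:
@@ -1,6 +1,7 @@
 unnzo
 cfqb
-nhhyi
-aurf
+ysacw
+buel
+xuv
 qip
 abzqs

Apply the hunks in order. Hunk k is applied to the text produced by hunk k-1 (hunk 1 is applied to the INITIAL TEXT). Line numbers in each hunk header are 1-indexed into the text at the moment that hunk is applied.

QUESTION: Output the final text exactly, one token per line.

Hunk 1: at line 3 remove [hdc] add [aurf] -> 9 lines: unnzo cfqb nhhyi aurf qip abzqs qapuf bodz nwmhj
Hunk 2: at line 7 remove [bodz] add [ekw,rxn] -> 10 lines: unnzo cfqb nhhyi aurf qip abzqs qapuf ekw rxn nwmhj
Hunk 3: at line 1 remove [nhhyi,aurf] add [ysacw,buel,xuv] -> 11 lines: unnzo cfqb ysacw buel xuv qip abzqs qapuf ekw rxn nwmhj

Answer: unnzo
cfqb
ysacw
buel
xuv
qip
abzqs
qapuf
ekw
rxn
nwmhj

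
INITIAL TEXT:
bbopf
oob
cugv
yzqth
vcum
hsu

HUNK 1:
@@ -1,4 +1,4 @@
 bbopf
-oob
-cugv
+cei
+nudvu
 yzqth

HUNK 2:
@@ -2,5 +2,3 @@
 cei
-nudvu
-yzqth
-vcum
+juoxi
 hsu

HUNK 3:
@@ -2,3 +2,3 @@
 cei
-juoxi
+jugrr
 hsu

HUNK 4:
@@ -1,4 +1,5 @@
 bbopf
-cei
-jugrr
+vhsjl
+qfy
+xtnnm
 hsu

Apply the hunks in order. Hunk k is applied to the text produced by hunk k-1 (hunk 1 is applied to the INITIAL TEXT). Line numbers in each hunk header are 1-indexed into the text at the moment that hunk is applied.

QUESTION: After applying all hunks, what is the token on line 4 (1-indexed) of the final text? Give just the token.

Hunk 1: at line 1 remove [oob,cugv] add [cei,nudvu] -> 6 lines: bbopf cei nudvu yzqth vcum hsu
Hunk 2: at line 2 remove [nudvu,yzqth,vcum] add [juoxi] -> 4 lines: bbopf cei juoxi hsu
Hunk 3: at line 2 remove [juoxi] add [jugrr] -> 4 lines: bbopf cei jugrr hsu
Hunk 4: at line 1 remove [cei,jugrr] add [vhsjl,qfy,xtnnm] -> 5 lines: bbopf vhsjl qfy xtnnm hsu
Final line 4: xtnnm

Answer: xtnnm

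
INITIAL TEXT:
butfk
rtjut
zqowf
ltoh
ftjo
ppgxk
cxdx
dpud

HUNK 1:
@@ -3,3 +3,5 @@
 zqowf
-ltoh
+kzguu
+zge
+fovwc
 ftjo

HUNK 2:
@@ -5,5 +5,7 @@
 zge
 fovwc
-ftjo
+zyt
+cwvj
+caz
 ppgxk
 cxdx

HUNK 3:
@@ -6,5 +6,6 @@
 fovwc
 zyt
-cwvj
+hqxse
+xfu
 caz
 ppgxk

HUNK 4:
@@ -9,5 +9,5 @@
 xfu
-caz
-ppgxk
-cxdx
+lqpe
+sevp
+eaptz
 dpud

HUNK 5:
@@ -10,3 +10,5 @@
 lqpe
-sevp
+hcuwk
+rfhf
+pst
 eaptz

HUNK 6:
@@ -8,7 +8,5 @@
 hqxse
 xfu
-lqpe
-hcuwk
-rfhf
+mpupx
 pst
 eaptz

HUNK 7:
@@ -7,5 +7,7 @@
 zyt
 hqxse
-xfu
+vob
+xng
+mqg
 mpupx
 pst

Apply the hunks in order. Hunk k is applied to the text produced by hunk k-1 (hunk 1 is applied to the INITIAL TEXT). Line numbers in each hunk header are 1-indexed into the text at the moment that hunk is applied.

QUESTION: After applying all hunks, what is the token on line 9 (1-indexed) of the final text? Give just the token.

Hunk 1: at line 3 remove [ltoh] add [kzguu,zge,fovwc] -> 10 lines: butfk rtjut zqowf kzguu zge fovwc ftjo ppgxk cxdx dpud
Hunk 2: at line 5 remove [ftjo] add [zyt,cwvj,caz] -> 12 lines: butfk rtjut zqowf kzguu zge fovwc zyt cwvj caz ppgxk cxdx dpud
Hunk 3: at line 6 remove [cwvj] add [hqxse,xfu] -> 13 lines: butfk rtjut zqowf kzguu zge fovwc zyt hqxse xfu caz ppgxk cxdx dpud
Hunk 4: at line 9 remove [caz,ppgxk,cxdx] add [lqpe,sevp,eaptz] -> 13 lines: butfk rtjut zqowf kzguu zge fovwc zyt hqxse xfu lqpe sevp eaptz dpud
Hunk 5: at line 10 remove [sevp] add [hcuwk,rfhf,pst] -> 15 lines: butfk rtjut zqowf kzguu zge fovwc zyt hqxse xfu lqpe hcuwk rfhf pst eaptz dpud
Hunk 6: at line 8 remove [lqpe,hcuwk,rfhf] add [mpupx] -> 13 lines: butfk rtjut zqowf kzguu zge fovwc zyt hqxse xfu mpupx pst eaptz dpud
Hunk 7: at line 7 remove [xfu] add [vob,xng,mqg] -> 15 lines: butfk rtjut zqowf kzguu zge fovwc zyt hqxse vob xng mqg mpupx pst eaptz dpud
Final line 9: vob

Answer: vob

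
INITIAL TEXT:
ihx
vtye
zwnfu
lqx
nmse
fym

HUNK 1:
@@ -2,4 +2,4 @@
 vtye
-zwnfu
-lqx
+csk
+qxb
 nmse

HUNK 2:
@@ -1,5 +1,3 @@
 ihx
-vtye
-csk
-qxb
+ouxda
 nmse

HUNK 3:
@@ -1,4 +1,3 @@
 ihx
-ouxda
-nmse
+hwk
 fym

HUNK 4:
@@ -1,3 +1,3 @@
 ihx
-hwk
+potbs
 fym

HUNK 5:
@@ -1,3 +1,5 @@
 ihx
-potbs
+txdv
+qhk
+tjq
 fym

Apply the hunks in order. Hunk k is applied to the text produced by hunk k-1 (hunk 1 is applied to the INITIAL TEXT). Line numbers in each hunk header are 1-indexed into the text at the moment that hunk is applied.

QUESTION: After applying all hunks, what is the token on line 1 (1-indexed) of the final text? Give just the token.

Answer: ihx

Derivation:
Hunk 1: at line 2 remove [zwnfu,lqx] add [csk,qxb] -> 6 lines: ihx vtye csk qxb nmse fym
Hunk 2: at line 1 remove [vtye,csk,qxb] add [ouxda] -> 4 lines: ihx ouxda nmse fym
Hunk 3: at line 1 remove [ouxda,nmse] add [hwk] -> 3 lines: ihx hwk fym
Hunk 4: at line 1 remove [hwk] add [potbs] -> 3 lines: ihx potbs fym
Hunk 5: at line 1 remove [potbs] add [txdv,qhk,tjq] -> 5 lines: ihx txdv qhk tjq fym
Final line 1: ihx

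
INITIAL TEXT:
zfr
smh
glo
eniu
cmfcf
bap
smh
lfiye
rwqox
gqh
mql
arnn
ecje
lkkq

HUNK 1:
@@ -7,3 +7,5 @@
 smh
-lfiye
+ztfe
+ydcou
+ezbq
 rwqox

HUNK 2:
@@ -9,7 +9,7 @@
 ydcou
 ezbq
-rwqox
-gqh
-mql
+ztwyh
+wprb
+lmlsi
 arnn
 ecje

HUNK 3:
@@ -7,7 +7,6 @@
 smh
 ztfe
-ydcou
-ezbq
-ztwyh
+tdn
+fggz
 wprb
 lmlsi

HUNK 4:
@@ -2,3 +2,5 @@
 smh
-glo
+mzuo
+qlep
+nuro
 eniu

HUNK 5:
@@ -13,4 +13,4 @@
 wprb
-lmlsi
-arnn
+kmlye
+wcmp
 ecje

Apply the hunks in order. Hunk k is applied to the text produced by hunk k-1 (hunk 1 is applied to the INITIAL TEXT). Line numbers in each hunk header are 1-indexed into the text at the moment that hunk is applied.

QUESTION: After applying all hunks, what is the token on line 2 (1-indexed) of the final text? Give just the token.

Answer: smh

Derivation:
Hunk 1: at line 7 remove [lfiye] add [ztfe,ydcou,ezbq] -> 16 lines: zfr smh glo eniu cmfcf bap smh ztfe ydcou ezbq rwqox gqh mql arnn ecje lkkq
Hunk 2: at line 9 remove [rwqox,gqh,mql] add [ztwyh,wprb,lmlsi] -> 16 lines: zfr smh glo eniu cmfcf bap smh ztfe ydcou ezbq ztwyh wprb lmlsi arnn ecje lkkq
Hunk 3: at line 7 remove [ydcou,ezbq,ztwyh] add [tdn,fggz] -> 15 lines: zfr smh glo eniu cmfcf bap smh ztfe tdn fggz wprb lmlsi arnn ecje lkkq
Hunk 4: at line 2 remove [glo] add [mzuo,qlep,nuro] -> 17 lines: zfr smh mzuo qlep nuro eniu cmfcf bap smh ztfe tdn fggz wprb lmlsi arnn ecje lkkq
Hunk 5: at line 13 remove [lmlsi,arnn] add [kmlye,wcmp] -> 17 lines: zfr smh mzuo qlep nuro eniu cmfcf bap smh ztfe tdn fggz wprb kmlye wcmp ecje lkkq
Final line 2: smh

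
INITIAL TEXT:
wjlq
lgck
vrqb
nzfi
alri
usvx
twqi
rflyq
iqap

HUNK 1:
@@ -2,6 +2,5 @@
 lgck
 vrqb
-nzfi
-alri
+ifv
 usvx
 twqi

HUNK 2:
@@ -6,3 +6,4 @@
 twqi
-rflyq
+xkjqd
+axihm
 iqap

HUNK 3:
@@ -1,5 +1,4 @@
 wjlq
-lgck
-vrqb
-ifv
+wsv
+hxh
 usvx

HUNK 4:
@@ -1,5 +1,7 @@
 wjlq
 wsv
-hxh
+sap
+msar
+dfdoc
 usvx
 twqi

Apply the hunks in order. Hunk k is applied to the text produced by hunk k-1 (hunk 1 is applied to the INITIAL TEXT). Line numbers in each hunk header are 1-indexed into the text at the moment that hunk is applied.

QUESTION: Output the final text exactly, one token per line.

Hunk 1: at line 2 remove [nzfi,alri] add [ifv] -> 8 lines: wjlq lgck vrqb ifv usvx twqi rflyq iqap
Hunk 2: at line 6 remove [rflyq] add [xkjqd,axihm] -> 9 lines: wjlq lgck vrqb ifv usvx twqi xkjqd axihm iqap
Hunk 3: at line 1 remove [lgck,vrqb,ifv] add [wsv,hxh] -> 8 lines: wjlq wsv hxh usvx twqi xkjqd axihm iqap
Hunk 4: at line 1 remove [hxh] add [sap,msar,dfdoc] -> 10 lines: wjlq wsv sap msar dfdoc usvx twqi xkjqd axihm iqap

Answer: wjlq
wsv
sap
msar
dfdoc
usvx
twqi
xkjqd
axihm
iqap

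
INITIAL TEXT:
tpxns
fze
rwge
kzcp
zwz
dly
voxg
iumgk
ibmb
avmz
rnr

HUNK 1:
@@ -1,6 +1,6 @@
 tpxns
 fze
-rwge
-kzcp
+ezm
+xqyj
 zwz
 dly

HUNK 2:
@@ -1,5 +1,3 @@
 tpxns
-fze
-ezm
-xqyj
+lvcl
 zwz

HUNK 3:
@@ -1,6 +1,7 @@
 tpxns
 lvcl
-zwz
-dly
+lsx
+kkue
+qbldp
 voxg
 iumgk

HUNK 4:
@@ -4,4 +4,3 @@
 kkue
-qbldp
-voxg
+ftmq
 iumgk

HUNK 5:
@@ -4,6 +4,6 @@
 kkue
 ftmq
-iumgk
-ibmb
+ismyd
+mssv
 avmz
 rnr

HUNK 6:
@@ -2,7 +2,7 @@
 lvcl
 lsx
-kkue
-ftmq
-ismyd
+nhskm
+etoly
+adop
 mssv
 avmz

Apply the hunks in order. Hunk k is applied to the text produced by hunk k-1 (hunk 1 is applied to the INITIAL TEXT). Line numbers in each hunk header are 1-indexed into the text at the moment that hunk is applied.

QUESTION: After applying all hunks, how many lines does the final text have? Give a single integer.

Answer: 9

Derivation:
Hunk 1: at line 1 remove [rwge,kzcp] add [ezm,xqyj] -> 11 lines: tpxns fze ezm xqyj zwz dly voxg iumgk ibmb avmz rnr
Hunk 2: at line 1 remove [fze,ezm,xqyj] add [lvcl] -> 9 lines: tpxns lvcl zwz dly voxg iumgk ibmb avmz rnr
Hunk 3: at line 1 remove [zwz,dly] add [lsx,kkue,qbldp] -> 10 lines: tpxns lvcl lsx kkue qbldp voxg iumgk ibmb avmz rnr
Hunk 4: at line 4 remove [qbldp,voxg] add [ftmq] -> 9 lines: tpxns lvcl lsx kkue ftmq iumgk ibmb avmz rnr
Hunk 5: at line 4 remove [iumgk,ibmb] add [ismyd,mssv] -> 9 lines: tpxns lvcl lsx kkue ftmq ismyd mssv avmz rnr
Hunk 6: at line 2 remove [kkue,ftmq,ismyd] add [nhskm,etoly,adop] -> 9 lines: tpxns lvcl lsx nhskm etoly adop mssv avmz rnr
Final line count: 9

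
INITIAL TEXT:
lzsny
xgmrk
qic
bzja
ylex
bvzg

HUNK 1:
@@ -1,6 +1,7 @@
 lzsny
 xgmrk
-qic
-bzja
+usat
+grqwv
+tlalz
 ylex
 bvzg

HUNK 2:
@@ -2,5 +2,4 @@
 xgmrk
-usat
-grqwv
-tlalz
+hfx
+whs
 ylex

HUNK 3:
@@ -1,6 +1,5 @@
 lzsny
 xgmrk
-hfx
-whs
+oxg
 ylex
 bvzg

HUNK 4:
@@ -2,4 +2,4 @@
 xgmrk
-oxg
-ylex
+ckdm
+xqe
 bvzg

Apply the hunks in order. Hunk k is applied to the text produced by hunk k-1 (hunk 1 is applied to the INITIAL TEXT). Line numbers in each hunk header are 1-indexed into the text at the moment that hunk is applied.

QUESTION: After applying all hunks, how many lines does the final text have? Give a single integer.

Hunk 1: at line 1 remove [qic,bzja] add [usat,grqwv,tlalz] -> 7 lines: lzsny xgmrk usat grqwv tlalz ylex bvzg
Hunk 2: at line 2 remove [usat,grqwv,tlalz] add [hfx,whs] -> 6 lines: lzsny xgmrk hfx whs ylex bvzg
Hunk 3: at line 1 remove [hfx,whs] add [oxg] -> 5 lines: lzsny xgmrk oxg ylex bvzg
Hunk 4: at line 2 remove [oxg,ylex] add [ckdm,xqe] -> 5 lines: lzsny xgmrk ckdm xqe bvzg
Final line count: 5

Answer: 5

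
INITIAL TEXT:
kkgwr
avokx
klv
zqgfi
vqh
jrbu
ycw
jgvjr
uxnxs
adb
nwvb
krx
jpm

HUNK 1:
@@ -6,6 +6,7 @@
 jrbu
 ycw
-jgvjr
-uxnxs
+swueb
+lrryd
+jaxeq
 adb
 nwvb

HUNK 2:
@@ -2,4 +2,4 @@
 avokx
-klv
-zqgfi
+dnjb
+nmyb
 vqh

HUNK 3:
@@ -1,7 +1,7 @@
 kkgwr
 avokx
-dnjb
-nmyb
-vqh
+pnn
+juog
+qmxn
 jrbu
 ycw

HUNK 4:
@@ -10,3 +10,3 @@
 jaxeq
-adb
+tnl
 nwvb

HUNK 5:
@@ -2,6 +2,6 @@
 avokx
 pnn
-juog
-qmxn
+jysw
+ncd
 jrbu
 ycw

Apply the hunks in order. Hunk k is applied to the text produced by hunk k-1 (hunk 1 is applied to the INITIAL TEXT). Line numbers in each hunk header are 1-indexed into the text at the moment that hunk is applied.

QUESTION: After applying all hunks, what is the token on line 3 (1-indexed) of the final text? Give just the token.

Answer: pnn

Derivation:
Hunk 1: at line 6 remove [jgvjr,uxnxs] add [swueb,lrryd,jaxeq] -> 14 lines: kkgwr avokx klv zqgfi vqh jrbu ycw swueb lrryd jaxeq adb nwvb krx jpm
Hunk 2: at line 2 remove [klv,zqgfi] add [dnjb,nmyb] -> 14 lines: kkgwr avokx dnjb nmyb vqh jrbu ycw swueb lrryd jaxeq adb nwvb krx jpm
Hunk 3: at line 1 remove [dnjb,nmyb,vqh] add [pnn,juog,qmxn] -> 14 lines: kkgwr avokx pnn juog qmxn jrbu ycw swueb lrryd jaxeq adb nwvb krx jpm
Hunk 4: at line 10 remove [adb] add [tnl] -> 14 lines: kkgwr avokx pnn juog qmxn jrbu ycw swueb lrryd jaxeq tnl nwvb krx jpm
Hunk 5: at line 2 remove [juog,qmxn] add [jysw,ncd] -> 14 lines: kkgwr avokx pnn jysw ncd jrbu ycw swueb lrryd jaxeq tnl nwvb krx jpm
Final line 3: pnn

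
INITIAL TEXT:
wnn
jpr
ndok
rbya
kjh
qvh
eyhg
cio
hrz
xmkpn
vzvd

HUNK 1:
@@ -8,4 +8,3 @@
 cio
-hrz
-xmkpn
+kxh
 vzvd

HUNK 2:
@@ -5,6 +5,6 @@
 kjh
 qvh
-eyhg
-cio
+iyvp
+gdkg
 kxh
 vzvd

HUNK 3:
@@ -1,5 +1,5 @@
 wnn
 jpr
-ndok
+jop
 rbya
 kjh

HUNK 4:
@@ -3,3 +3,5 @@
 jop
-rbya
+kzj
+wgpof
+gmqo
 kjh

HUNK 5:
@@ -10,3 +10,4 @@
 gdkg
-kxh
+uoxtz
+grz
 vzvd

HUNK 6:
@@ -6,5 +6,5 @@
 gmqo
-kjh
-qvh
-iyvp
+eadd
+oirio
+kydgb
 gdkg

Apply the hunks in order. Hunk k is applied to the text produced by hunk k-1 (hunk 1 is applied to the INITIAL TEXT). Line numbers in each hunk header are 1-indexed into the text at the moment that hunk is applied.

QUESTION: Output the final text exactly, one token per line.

Hunk 1: at line 8 remove [hrz,xmkpn] add [kxh] -> 10 lines: wnn jpr ndok rbya kjh qvh eyhg cio kxh vzvd
Hunk 2: at line 5 remove [eyhg,cio] add [iyvp,gdkg] -> 10 lines: wnn jpr ndok rbya kjh qvh iyvp gdkg kxh vzvd
Hunk 3: at line 1 remove [ndok] add [jop] -> 10 lines: wnn jpr jop rbya kjh qvh iyvp gdkg kxh vzvd
Hunk 4: at line 3 remove [rbya] add [kzj,wgpof,gmqo] -> 12 lines: wnn jpr jop kzj wgpof gmqo kjh qvh iyvp gdkg kxh vzvd
Hunk 5: at line 10 remove [kxh] add [uoxtz,grz] -> 13 lines: wnn jpr jop kzj wgpof gmqo kjh qvh iyvp gdkg uoxtz grz vzvd
Hunk 6: at line 6 remove [kjh,qvh,iyvp] add [eadd,oirio,kydgb] -> 13 lines: wnn jpr jop kzj wgpof gmqo eadd oirio kydgb gdkg uoxtz grz vzvd

Answer: wnn
jpr
jop
kzj
wgpof
gmqo
eadd
oirio
kydgb
gdkg
uoxtz
grz
vzvd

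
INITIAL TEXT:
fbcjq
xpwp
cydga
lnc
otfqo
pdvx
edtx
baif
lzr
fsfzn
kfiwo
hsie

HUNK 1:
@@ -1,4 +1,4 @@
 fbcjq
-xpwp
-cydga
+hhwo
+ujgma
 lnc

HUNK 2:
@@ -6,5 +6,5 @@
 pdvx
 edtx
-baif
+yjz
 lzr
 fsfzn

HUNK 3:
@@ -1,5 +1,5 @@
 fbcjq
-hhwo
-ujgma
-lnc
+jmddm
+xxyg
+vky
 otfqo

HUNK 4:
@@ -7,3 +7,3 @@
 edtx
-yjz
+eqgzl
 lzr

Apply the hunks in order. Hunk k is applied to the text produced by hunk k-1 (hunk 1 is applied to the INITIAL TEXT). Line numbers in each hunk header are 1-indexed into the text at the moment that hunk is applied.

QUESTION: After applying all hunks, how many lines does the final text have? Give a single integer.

Answer: 12

Derivation:
Hunk 1: at line 1 remove [xpwp,cydga] add [hhwo,ujgma] -> 12 lines: fbcjq hhwo ujgma lnc otfqo pdvx edtx baif lzr fsfzn kfiwo hsie
Hunk 2: at line 6 remove [baif] add [yjz] -> 12 lines: fbcjq hhwo ujgma lnc otfqo pdvx edtx yjz lzr fsfzn kfiwo hsie
Hunk 3: at line 1 remove [hhwo,ujgma,lnc] add [jmddm,xxyg,vky] -> 12 lines: fbcjq jmddm xxyg vky otfqo pdvx edtx yjz lzr fsfzn kfiwo hsie
Hunk 4: at line 7 remove [yjz] add [eqgzl] -> 12 lines: fbcjq jmddm xxyg vky otfqo pdvx edtx eqgzl lzr fsfzn kfiwo hsie
Final line count: 12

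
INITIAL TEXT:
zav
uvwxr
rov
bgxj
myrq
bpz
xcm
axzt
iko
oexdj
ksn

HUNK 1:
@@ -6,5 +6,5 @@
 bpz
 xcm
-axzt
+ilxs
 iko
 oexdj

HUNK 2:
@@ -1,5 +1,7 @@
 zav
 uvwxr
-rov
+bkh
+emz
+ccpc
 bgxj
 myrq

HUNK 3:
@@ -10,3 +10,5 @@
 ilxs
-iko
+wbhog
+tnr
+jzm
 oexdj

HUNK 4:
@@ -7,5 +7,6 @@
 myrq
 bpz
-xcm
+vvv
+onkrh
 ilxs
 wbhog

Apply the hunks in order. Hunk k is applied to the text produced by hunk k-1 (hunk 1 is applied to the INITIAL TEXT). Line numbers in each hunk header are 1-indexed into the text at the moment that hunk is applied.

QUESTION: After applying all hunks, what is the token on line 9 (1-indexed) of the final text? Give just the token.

Hunk 1: at line 6 remove [axzt] add [ilxs] -> 11 lines: zav uvwxr rov bgxj myrq bpz xcm ilxs iko oexdj ksn
Hunk 2: at line 1 remove [rov] add [bkh,emz,ccpc] -> 13 lines: zav uvwxr bkh emz ccpc bgxj myrq bpz xcm ilxs iko oexdj ksn
Hunk 3: at line 10 remove [iko] add [wbhog,tnr,jzm] -> 15 lines: zav uvwxr bkh emz ccpc bgxj myrq bpz xcm ilxs wbhog tnr jzm oexdj ksn
Hunk 4: at line 7 remove [xcm] add [vvv,onkrh] -> 16 lines: zav uvwxr bkh emz ccpc bgxj myrq bpz vvv onkrh ilxs wbhog tnr jzm oexdj ksn
Final line 9: vvv

Answer: vvv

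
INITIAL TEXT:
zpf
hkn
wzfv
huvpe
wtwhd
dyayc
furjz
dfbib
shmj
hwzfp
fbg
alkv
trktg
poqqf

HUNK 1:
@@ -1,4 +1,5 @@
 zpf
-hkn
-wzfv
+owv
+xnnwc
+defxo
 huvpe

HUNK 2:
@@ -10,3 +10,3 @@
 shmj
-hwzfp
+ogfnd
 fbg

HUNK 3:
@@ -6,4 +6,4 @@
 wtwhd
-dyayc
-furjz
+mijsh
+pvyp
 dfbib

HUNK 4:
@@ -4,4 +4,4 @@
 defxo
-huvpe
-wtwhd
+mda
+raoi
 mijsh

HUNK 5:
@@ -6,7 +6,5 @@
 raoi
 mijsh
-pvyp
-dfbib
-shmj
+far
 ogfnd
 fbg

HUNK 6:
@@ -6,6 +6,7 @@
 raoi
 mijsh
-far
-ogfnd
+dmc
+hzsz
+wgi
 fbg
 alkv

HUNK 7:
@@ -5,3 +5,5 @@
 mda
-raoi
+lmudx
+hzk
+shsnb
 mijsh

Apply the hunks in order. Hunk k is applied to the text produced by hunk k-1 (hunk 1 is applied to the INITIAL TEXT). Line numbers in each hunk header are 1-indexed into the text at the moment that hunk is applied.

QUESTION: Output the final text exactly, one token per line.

Answer: zpf
owv
xnnwc
defxo
mda
lmudx
hzk
shsnb
mijsh
dmc
hzsz
wgi
fbg
alkv
trktg
poqqf

Derivation:
Hunk 1: at line 1 remove [hkn,wzfv] add [owv,xnnwc,defxo] -> 15 lines: zpf owv xnnwc defxo huvpe wtwhd dyayc furjz dfbib shmj hwzfp fbg alkv trktg poqqf
Hunk 2: at line 10 remove [hwzfp] add [ogfnd] -> 15 lines: zpf owv xnnwc defxo huvpe wtwhd dyayc furjz dfbib shmj ogfnd fbg alkv trktg poqqf
Hunk 3: at line 6 remove [dyayc,furjz] add [mijsh,pvyp] -> 15 lines: zpf owv xnnwc defxo huvpe wtwhd mijsh pvyp dfbib shmj ogfnd fbg alkv trktg poqqf
Hunk 4: at line 4 remove [huvpe,wtwhd] add [mda,raoi] -> 15 lines: zpf owv xnnwc defxo mda raoi mijsh pvyp dfbib shmj ogfnd fbg alkv trktg poqqf
Hunk 5: at line 6 remove [pvyp,dfbib,shmj] add [far] -> 13 lines: zpf owv xnnwc defxo mda raoi mijsh far ogfnd fbg alkv trktg poqqf
Hunk 6: at line 6 remove [far,ogfnd] add [dmc,hzsz,wgi] -> 14 lines: zpf owv xnnwc defxo mda raoi mijsh dmc hzsz wgi fbg alkv trktg poqqf
Hunk 7: at line 5 remove [raoi] add [lmudx,hzk,shsnb] -> 16 lines: zpf owv xnnwc defxo mda lmudx hzk shsnb mijsh dmc hzsz wgi fbg alkv trktg poqqf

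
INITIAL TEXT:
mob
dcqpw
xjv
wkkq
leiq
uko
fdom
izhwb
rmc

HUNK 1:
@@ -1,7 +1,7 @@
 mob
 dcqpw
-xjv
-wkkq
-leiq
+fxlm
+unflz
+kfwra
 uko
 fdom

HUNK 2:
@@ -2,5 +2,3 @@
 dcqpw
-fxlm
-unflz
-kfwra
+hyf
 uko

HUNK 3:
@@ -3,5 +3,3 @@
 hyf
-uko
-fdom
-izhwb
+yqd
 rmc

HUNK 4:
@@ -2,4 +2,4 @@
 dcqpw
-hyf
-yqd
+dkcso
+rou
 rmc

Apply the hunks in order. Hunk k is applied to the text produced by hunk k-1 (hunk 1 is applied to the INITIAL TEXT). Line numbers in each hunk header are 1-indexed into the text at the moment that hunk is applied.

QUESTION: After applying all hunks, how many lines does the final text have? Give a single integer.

Hunk 1: at line 1 remove [xjv,wkkq,leiq] add [fxlm,unflz,kfwra] -> 9 lines: mob dcqpw fxlm unflz kfwra uko fdom izhwb rmc
Hunk 2: at line 2 remove [fxlm,unflz,kfwra] add [hyf] -> 7 lines: mob dcqpw hyf uko fdom izhwb rmc
Hunk 3: at line 3 remove [uko,fdom,izhwb] add [yqd] -> 5 lines: mob dcqpw hyf yqd rmc
Hunk 4: at line 2 remove [hyf,yqd] add [dkcso,rou] -> 5 lines: mob dcqpw dkcso rou rmc
Final line count: 5

Answer: 5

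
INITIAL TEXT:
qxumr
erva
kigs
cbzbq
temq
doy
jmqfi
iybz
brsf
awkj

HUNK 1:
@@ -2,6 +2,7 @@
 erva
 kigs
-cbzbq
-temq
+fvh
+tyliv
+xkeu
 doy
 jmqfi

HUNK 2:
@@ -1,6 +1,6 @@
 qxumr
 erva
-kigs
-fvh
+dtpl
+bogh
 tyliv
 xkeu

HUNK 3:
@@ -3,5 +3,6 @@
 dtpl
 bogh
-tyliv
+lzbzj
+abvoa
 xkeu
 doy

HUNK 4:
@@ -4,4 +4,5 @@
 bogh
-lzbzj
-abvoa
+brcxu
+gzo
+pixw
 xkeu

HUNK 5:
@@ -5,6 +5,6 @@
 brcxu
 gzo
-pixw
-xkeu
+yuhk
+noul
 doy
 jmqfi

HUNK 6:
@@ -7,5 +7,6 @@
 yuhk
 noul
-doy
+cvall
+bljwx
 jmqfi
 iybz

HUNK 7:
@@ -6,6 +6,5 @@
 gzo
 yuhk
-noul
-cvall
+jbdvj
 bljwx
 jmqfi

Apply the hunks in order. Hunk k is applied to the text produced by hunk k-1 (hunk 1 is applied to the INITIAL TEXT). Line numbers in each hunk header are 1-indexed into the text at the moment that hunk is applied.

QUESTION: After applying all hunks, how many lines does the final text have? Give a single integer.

Answer: 13

Derivation:
Hunk 1: at line 2 remove [cbzbq,temq] add [fvh,tyliv,xkeu] -> 11 lines: qxumr erva kigs fvh tyliv xkeu doy jmqfi iybz brsf awkj
Hunk 2: at line 1 remove [kigs,fvh] add [dtpl,bogh] -> 11 lines: qxumr erva dtpl bogh tyliv xkeu doy jmqfi iybz brsf awkj
Hunk 3: at line 3 remove [tyliv] add [lzbzj,abvoa] -> 12 lines: qxumr erva dtpl bogh lzbzj abvoa xkeu doy jmqfi iybz brsf awkj
Hunk 4: at line 4 remove [lzbzj,abvoa] add [brcxu,gzo,pixw] -> 13 lines: qxumr erva dtpl bogh brcxu gzo pixw xkeu doy jmqfi iybz brsf awkj
Hunk 5: at line 5 remove [pixw,xkeu] add [yuhk,noul] -> 13 lines: qxumr erva dtpl bogh brcxu gzo yuhk noul doy jmqfi iybz brsf awkj
Hunk 6: at line 7 remove [doy] add [cvall,bljwx] -> 14 lines: qxumr erva dtpl bogh brcxu gzo yuhk noul cvall bljwx jmqfi iybz brsf awkj
Hunk 7: at line 6 remove [noul,cvall] add [jbdvj] -> 13 lines: qxumr erva dtpl bogh brcxu gzo yuhk jbdvj bljwx jmqfi iybz brsf awkj
Final line count: 13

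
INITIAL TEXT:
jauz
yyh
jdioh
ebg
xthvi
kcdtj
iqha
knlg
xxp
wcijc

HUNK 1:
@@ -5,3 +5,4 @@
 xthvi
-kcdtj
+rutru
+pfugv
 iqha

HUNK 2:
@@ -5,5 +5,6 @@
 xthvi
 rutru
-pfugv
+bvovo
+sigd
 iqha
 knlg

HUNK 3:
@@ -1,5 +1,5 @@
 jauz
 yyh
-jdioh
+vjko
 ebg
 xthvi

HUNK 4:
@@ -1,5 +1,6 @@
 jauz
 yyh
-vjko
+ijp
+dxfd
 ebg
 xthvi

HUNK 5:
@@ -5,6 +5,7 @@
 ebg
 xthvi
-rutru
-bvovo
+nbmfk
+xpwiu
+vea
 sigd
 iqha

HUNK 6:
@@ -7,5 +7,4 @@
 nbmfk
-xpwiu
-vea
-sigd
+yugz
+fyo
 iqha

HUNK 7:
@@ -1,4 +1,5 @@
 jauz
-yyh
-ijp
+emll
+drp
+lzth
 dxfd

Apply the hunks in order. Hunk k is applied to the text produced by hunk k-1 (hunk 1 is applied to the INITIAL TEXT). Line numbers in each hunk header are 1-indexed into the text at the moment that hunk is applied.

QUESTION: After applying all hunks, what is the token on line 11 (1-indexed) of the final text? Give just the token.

Hunk 1: at line 5 remove [kcdtj] add [rutru,pfugv] -> 11 lines: jauz yyh jdioh ebg xthvi rutru pfugv iqha knlg xxp wcijc
Hunk 2: at line 5 remove [pfugv] add [bvovo,sigd] -> 12 lines: jauz yyh jdioh ebg xthvi rutru bvovo sigd iqha knlg xxp wcijc
Hunk 3: at line 1 remove [jdioh] add [vjko] -> 12 lines: jauz yyh vjko ebg xthvi rutru bvovo sigd iqha knlg xxp wcijc
Hunk 4: at line 1 remove [vjko] add [ijp,dxfd] -> 13 lines: jauz yyh ijp dxfd ebg xthvi rutru bvovo sigd iqha knlg xxp wcijc
Hunk 5: at line 5 remove [rutru,bvovo] add [nbmfk,xpwiu,vea] -> 14 lines: jauz yyh ijp dxfd ebg xthvi nbmfk xpwiu vea sigd iqha knlg xxp wcijc
Hunk 6: at line 7 remove [xpwiu,vea,sigd] add [yugz,fyo] -> 13 lines: jauz yyh ijp dxfd ebg xthvi nbmfk yugz fyo iqha knlg xxp wcijc
Hunk 7: at line 1 remove [yyh,ijp] add [emll,drp,lzth] -> 14 lines: jauz emll drp lzth dxfd ebg xthvi nbmfk yugz fyo iqha knlg xxp wcijc
Final line 11: iqha

Answer: iqha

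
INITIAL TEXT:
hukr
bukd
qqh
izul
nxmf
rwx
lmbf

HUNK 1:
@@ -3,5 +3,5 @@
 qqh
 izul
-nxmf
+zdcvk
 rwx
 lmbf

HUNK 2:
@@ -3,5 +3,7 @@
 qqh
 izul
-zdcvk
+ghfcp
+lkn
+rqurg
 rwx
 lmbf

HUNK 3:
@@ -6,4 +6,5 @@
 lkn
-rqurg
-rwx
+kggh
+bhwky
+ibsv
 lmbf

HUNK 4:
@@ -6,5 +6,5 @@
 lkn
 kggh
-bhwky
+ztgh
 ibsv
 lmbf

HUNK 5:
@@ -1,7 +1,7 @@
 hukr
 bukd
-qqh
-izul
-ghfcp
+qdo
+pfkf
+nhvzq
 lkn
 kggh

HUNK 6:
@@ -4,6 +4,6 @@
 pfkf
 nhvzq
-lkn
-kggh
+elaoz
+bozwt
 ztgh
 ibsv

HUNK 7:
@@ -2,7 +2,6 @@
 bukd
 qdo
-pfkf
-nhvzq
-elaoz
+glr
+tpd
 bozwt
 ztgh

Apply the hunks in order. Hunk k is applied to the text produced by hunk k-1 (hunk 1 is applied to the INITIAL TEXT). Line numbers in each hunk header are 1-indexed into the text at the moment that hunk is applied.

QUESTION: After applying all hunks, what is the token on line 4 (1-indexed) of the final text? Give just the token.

Answer: glr

Derivation:
Hunk 1: at line 3 remove [nxmf] add [zdcvk] -> 7 lines: hukr bukd qqh izul zdcvk rwx lmbf
Hunk 2: at line 3 remove [zdcvk] add [ghfcp,lkn,rqurg] -> 9 lines: hukr bukd qqh izul ghfcp lkn rqurg rwx lmbf
Hunk 3: at line 6 remove [rqurg,rwx] add [kggh,bhwky,ibsv] -> 10 lines: hukr bukd qqh izul ghfcp lkn kggh bhwky ibsv lmbf
Hunk 4: at line 6 remove [bhwky] add [ztgh] -> 10 lines: hukr bukd qqh izul ghfcp lkn kggh ztgh ibsv lmbf
Hunk 5: at line 1 remove [qqh,izul,ghfcp] add [qdo,pfkf,nhvzq] -> 10 lines: hukr bukd qdo pfkf nhvzq lkn kggh ztgh ibsv lmbf
Hunk 6: at line 4 remove [lkn,kggh] add [elaoz,bozwt] -> 10 lines: hukr bukd qdo pfkf nhvzq elaoz bozwt ztgh ibsv lmbf
Hunk 7: at line 2 remove [pfkf,nhvzq,elaoz] add [glr,tpd] -> 9 lines: hukr bukd qdo glr tpd bozwt ztgh ibsv lmbf
Final line 4: glr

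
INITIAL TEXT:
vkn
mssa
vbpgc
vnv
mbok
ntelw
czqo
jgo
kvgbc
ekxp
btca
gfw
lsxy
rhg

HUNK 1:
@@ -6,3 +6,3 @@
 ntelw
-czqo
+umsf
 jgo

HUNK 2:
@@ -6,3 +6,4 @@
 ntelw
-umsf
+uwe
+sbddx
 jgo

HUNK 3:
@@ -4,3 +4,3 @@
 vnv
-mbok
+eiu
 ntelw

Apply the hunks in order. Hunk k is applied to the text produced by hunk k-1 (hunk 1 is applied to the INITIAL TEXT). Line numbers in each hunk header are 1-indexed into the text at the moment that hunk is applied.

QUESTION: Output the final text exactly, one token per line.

Hunk 1: at line 6 remove [czqo] add [umsf] -> 14 lines: vkn mssa vbpgc vnv mbok ntelw umsf jgo kvgbc ekxp btca gfw lsxy rhg
Hunk 2: at line 6 remove [umsf] add [uwe,sbddx] -> 15 lines: vkn mssa vbpgc vnv mbok ntelw uwe sbddx jgo kvgbc ekxp btca gfw lsxy rhg
Hunk 3: at line 4 remove [mbok] add [eiu] -> 15 lines: vkn mssa vbpgc vnv eiu ntelw uwe sbddx jgo kvgbc ekxp btca gfw lsxy rhg

Answer: vkn
mssa
vbpgc
vnv
eiu
ntelw
uwe
sbddx
jgo
kvgbc
ekxp
btca
gfw
lsxy
rhg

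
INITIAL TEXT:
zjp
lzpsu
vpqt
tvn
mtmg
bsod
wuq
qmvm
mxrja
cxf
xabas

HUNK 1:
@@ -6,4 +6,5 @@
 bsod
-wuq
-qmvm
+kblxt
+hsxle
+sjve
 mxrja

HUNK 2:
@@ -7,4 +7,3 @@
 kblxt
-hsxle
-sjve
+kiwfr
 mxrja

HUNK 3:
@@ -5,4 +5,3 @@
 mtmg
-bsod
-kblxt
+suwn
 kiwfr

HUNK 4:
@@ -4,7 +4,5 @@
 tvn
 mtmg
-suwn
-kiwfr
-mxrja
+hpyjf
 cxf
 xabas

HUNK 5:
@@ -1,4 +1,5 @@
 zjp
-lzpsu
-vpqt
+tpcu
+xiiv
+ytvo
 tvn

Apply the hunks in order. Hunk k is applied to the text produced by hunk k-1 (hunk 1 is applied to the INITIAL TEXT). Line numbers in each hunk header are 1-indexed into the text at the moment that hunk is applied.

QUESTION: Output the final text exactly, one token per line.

Hunk 1: at line 6 remove [wuq,qmvm] add [kblxt,hsxle,sjve] -> 12 lines: zjp lzpsu vpqt tvn mtmg bsod kblxt hsxle sjve mxrja cxf xabas
Hunk 2: at line 7 remove [hsxle,sjve] add [kiwfr] -> 11 lines: zjp lzpsu vpqt tvn mtmg bsod kblxt kiwfr mxrja cxf xabas
Hunk 3: at line 5 remove [bsod,kblxt] add [suwn] -> 10 lines: zjp lzpsu vpqt tvn mtmg suwn kiwfr mxrja cxf xabas
Hunk 4: at line 4 remove [suwn,kiwfr,mxrja] add [hpyjf] -> 8 lines: zjp lzpsu vpqt tvn mtmg hpyjf cxf xabas
Hunk 5: at line 1 remove [lzpsu,vpqt] add [tpcu,xiiv,ytvo] -> 9 lines: zjp tpcu xiiv ytvo tvn mtmg hpyjf cxf xabas

Answer: zjp
tpcu
xiiv
ytvo
tvn
mtmg
hpyjf
cxf
xabas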